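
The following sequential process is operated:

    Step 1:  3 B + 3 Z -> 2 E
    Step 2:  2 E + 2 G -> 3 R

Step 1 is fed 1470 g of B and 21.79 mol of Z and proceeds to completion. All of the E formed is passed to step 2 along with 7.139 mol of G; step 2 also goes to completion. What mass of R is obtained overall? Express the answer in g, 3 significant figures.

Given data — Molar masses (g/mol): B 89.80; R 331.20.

3550 g

Step 1:
n(B) = 1470 / 89.80 = 16.37 mol
n(Z) = 21.79 mol
n/ν for B = 16.37/3 = 5.457
n/ν for Z = 21.79/3 = 7.263
Smallest n/ν is B → limiting reagent.
n(E) produced = (2/3) × 16.37 = 10.91 mol
Step 2:
n(E) available = 10.91 mol
n(G) = 7.139 mol
n/ν for E = 10.91/2 = 5.455
n/ν for G = 7.139/2 = 3.570
Smallest n/ν is G → limiting reagent.
n(R) = (3/2) × 7.139 = 10.71 mol
mass = 10.71 × 331.20 = 3547 g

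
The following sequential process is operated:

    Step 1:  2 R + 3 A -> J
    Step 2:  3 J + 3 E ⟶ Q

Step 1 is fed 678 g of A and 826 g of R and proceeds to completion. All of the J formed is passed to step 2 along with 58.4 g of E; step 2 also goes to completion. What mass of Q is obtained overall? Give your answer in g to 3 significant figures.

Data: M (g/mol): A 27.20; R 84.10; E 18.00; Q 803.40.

869 g

Step 1:
n(A) = 678.0 / 27.20 = 24.93 mol
n(R) = 826.0 / 84.10 = 9.822 mol
n/ν for A = 24.93/3 = 8.310
n/ν for R = 9.822/2 = 4.911
Smallest n/ν is R → limiting reagent.
n(J) produced = (1/2) × 9.822 = 4.911 mol
Step 2:
n(J) available = 4.911 mol
n(E) = 58.40 / 18.00 = 3.244 mol
n/ν for J = 4.911/3 = 1.637
n/ν for E = 3.244/3 = 1.081
Smallest n/ν is E → limiting reagent.
n(Q) = (1/3) × 3.244 = 1.081 mol
mass = 1.081 × 803.40 = 868.5 g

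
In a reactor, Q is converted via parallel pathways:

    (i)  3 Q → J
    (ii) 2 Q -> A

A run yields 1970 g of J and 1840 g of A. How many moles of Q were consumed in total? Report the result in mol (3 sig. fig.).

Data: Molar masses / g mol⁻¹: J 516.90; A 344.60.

n(J) = 1970 / 516.90 = 3.811 mol
n(A) = 1840 / 344.60 = 5.340 mol
n(Q) via (i) = (3/1)×3.811 = 11.43 mol
n(Q) via (ii) = (2/1)×5.340 = 10.68 mol
total n(Q) = 11.43 + 10.68 = 22.11 mol

22.1 mol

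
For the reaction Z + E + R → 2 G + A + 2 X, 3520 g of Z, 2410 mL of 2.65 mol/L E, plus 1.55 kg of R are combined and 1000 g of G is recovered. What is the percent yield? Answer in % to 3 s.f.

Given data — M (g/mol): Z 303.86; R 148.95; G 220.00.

35.6 %

n(Z) = 3520 / 303.86 = 11.58 mol
n(E) = 2.65 × 2410/1000 = 6.387 mol
n(R) = 1.550×1000 / 148.95 = 10.41 mol
n/ν for Z = 11.58/1 = 11.58
n/ν for E = 6.387/1 = 6.387
n/ν for R = 10.41/1 = 10.41
Smallest n/ν is E → limiting reagent.
theoretical n(G) = (2/1) × 6.387 = 12.77 mol → 2809 g
% yield = 1000 / 2809 × 100 = 35.60 %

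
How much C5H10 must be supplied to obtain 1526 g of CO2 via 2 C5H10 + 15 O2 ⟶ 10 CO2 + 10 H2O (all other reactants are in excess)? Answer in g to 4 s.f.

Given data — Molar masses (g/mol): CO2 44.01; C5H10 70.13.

n(CO2) = 1526 / 44.01 = 34.67 mol
n(C5H10) = (2/10) × 34.67 = 6.934 mol
mass = 6.934 × 70.13 = 486.3 g

486.3 g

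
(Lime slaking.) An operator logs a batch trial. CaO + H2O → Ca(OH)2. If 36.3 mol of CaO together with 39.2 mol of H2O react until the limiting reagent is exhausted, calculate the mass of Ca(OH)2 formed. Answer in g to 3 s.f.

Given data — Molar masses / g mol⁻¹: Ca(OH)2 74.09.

n(CaO) = 36.30 mol
n(H2O) = 39.20 mol
n/ν for CaO = 36.30/1 = 36.30
n/ν for H2O = 39.20/1 = 39.20
Smallest n/ν is CaO → limiting reagent.
n(Ca(OH)2) = (1/1) × 36.30 = 36.30 mol
mass = 36.30 × 74.09 = 2689 g

2690 g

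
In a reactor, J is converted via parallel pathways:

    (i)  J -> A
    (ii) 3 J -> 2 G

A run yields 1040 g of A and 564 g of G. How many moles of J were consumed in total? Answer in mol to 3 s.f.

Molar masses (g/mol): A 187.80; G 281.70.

8.54 mol

n(A) = 1040 / 187.80 = 5.538 mol
n(G) = 564 / 281.70 = 2.002 mol
n(J) via (i) = (1/1)×5.538 = 5.538 mol
n(J) via (ii) = (3/2)×2.002 = 3.003 mol
total n(J) = 5.538 + 3.003 = 8.541 mol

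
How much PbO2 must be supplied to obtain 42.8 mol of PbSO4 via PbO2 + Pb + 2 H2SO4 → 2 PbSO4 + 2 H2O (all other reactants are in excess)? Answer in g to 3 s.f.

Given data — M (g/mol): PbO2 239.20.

5120 g

n(PbSO4) = 42.80 mol
n(PbO2) = (1/2) × 42.80 = 21.40 mol
mass = 21.40 × 239.20 = 5119 g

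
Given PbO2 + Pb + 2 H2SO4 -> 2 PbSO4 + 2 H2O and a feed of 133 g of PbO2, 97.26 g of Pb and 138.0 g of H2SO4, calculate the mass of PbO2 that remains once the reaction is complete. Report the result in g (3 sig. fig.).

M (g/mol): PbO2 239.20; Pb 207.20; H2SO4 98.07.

20.7 g

n(PbO2) = 133.0 / 239.20 = 0.5560 mol
n(Pb) = 97.26 / 207.20 = 0.4694 mol
n(H2SO4) = 138.0 / 98.07 = 1.407 mol
n/ν for PbO2 = 0.5560/1 = 0.5560
n/ν for Pb = 0.4694/1 = 0.4694
n/ν for H2SO4 = 1.407/2 = 0.7035
Smallest n/ν is Pb → limiting reagent.
PbO2 consumed = (1/1) × 0.4694 = 0.4694 mol
PbO2 remaining = 0.5560 − 0.4694 = 0.08660 mol
mass = 0.08660 × 239.20 = 20.71 g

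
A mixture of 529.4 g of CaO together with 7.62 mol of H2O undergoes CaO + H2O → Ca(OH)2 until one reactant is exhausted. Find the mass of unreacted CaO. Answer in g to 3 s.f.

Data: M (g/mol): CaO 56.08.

n(CaO) = 529.4 / 56.08 = 9.440 mol
n(H2O) = 7.620 mol
n/ν for CaO = 9.440/1 = 9.440
n/ν for H2O = 7.620/1 = 7.620
Smallest n/ν is H2O → limiting reagent.
CaO consumed = (1/1) × 7.620 = 7.620 mol
CaO remaining = 9.440 − 7.620 = 1.820 mol
mass = 1.820 × 56.08 = 102.1 g

102 g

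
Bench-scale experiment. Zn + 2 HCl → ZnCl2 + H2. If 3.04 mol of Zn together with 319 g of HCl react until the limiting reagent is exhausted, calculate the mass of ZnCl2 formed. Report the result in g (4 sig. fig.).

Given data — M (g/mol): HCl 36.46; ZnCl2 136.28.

n(Zn) = 3.040 mol
n(HCl) = 319.0 / 36.46 = 8.749 mol
n/ν for Zn = 3.040/1 = 3.040
n/ν for HCl = 8.749/2 = 4.375
Smallest n/ν is Zn → limiting reagent.
n(ZnCl2) = (1/1) × 3.040 = 3.040 mol
mass = 3.040 × 136.28 = 414.3 g

414.3 g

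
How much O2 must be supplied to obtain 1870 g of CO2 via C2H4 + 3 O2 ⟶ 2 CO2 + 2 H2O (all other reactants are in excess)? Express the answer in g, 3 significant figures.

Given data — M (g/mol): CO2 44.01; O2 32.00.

2040 g

n(CO2) = 1870 / 44.01 = 42.49 mol
n(O2) = (3/2) × 42.49 = 63.74 mol
mass = 63.74 × 32.00 = 2040 g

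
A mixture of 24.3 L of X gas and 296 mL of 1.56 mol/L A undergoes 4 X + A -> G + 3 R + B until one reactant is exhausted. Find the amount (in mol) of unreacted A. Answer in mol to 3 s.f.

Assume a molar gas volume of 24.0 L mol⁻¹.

n(X) = 24.30 / 24.0 = 1.013 mol
n(A) = 1.56 × 296.0/1000 = 0.4618 mol
n/ν for X = 1.013/4 = 0.2533
n/ν for A = 0.4618/1 = 0.4618
Smallest n/ν is X → limiting reagent.
A consumed = (1/4) × 1.013 = 0.2533 mol
A remaining = 0.4618 − 0.2533 = 0.2085 mol

0.209 mol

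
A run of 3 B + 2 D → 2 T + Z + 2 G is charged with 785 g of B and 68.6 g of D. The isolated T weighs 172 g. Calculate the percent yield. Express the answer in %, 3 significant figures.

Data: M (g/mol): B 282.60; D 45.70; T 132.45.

86.5 %

n(B) = 785.0 / 282.60 = 2.778 mol
n(D) = 68.60 / 45.70 = 1.501 mol
n/ν → B: 0.9260, D: 0.7505; D is limiting.
theoretical n(T) = (2/2) × 1.501 = 1.501 mol → 198.8 g
% yield = 172 / 198.8 × 100 = 86.52 %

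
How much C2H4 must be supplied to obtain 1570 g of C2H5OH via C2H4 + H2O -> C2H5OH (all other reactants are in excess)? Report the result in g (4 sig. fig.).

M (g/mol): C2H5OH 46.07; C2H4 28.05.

955.9 g

n(C2H5OH) = 1570 / 46.07 = 34.08 mol
n(C2H4) = (1/1) × 34.08 = 34.08 mol
mass = 34.08 × 28.05 = 955.9 g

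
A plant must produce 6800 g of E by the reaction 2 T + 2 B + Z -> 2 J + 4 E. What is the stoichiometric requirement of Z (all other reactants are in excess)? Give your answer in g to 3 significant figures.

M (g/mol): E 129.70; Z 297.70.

n(E) = 6800 / 129.70 = 52.43 mol
n(Z) = (1/4) × 52.43 = 13.11 mol
mass = 13.11 × 297.70 = 3903 g

3900 g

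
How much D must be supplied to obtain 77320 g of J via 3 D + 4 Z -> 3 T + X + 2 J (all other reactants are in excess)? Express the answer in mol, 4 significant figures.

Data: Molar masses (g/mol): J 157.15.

738.0 mol

n(J) = 77320 / 157.15 = 492.0 mol
n(D) = (3/2) × 492.0 = 738.0 mol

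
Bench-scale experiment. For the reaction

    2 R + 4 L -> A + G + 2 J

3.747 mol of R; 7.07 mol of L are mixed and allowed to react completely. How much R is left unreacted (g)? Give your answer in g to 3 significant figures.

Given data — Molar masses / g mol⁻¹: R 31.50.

6.68 g

n(R) = 3.747 mol
n(L) = 7.070 mol
n/ν for R = 3.747/2 = 1.874
n/ν for L = 7.070/4 = 1.768
Smallest n/ν is L → limiting reagent.
R consumed = (2/4) × 7.070 = 3.535 mol
R remaining = 3.747 − 3.535 = 0.2120 mol
mass = 0.2120 × 31.50 = 6.678 g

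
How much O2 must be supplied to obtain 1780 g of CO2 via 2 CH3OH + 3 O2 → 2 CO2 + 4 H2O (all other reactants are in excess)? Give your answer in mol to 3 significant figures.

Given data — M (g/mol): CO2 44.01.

n(CO2) = 1780 / 44.01 = 40.45 mol
n(O2) = (3/2) × 40.45 = 60.68 mol

60.7 mol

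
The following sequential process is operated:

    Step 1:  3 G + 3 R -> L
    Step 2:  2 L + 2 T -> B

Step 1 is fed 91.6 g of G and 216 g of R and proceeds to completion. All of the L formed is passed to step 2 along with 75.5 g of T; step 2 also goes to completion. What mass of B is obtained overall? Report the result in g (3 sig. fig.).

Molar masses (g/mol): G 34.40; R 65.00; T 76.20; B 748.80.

332 g

Step 1:
n(G) = 91.60 / 34.40 = 2.663 mol
n(R) = 216.0 / 65.00 = 3.323 mol
n/ν for G = 2.663/3 = 0.8877
n/ν for R = 3.323/3 = 1.108
Smallest n/ν is G → limiting reagent.
n(L) produced = (1/3) × 2.663 = 0.8877 mol
Step 2:
n(L) available = 0.8877 mol
n(T) = 75.50 / 76.20 = 0.9908 mol
n/ν for L = 0.8877/2 = 0.4439
n/ν for T = 0.9908/2 = 0.4954
Smallest n/ν is L → limiting reagent.
n(B) = (1/2) × 0.8877 = 0.4439 mol
mass = 0.4439 × 748.80 = 332.4 g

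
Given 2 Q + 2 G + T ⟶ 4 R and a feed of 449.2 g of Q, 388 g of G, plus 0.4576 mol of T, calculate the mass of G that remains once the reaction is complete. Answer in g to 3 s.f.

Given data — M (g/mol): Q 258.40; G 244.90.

164 g

n(Q) = 449.2 / 258.40 = 1.738 mol
n(G) = 388.0 / 244.90 = 1.584 mol
n(T) = 0.4576 mol
n/ν → Q: 0.8690, G: 0.7920, T: 0.4576; T is limiting.
G consumed = (2/1) × 0.4576 = 0.9152 mol
G remaining = 1.584 − 0.9152 = 0.6688 mol
mass = 0.6688 × 244.90 = 163.8 g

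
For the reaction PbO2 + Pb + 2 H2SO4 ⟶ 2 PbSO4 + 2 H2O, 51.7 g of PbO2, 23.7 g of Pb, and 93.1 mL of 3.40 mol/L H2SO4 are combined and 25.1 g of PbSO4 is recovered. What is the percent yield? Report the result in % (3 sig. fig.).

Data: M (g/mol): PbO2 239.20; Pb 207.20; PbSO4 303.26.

36.2 %

n(PbO2) = 51.70 / 239.20 = 0.2161 mol
n(Pb) = 23.70 / 207.20 = 0.1144 mol
n(H2SO4) = 3.40 × 93.10/1000 = 0.3165 mol
n/ν for PbO2 = 0.2161/1 = 0.2161
n/ν for Pb = 0.1144/1 = 0.1144
n/ν for H2SO4 = 0.3165/2 = 0.1583
Smallest n/ν is Pb → limiting reagent.
theoretical n(PbSO4) = (2/1) × 0.1144 = 0.2288 mol → 69.39 g
% yield = 25.1 / 69.39 × 100 = 36.17 %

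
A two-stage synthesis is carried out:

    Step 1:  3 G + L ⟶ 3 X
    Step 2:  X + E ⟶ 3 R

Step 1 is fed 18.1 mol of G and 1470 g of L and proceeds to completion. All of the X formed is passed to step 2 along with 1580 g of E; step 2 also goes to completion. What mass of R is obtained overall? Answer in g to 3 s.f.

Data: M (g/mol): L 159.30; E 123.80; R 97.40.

Step 1:
n(G) = 18.10 mol
n(L) = 1470 / 159.30 = 9.228 mol
n/ν → G: 6.033, L: 9.228; G is limiting.
n(X) produced = (3/3) × 18.10 = 18.10 mol
Step 2:
n(X) available = 18.10 mol
n(E) = 1580 / 123.80 = 12.76 mol
n/ν → X: 18.10, E: 12.76; E is limiting.
n(R) = (3/1) × 12.76 = 38.28 mol
mass = 38.28 × 97.40 = 3728 g

3730 g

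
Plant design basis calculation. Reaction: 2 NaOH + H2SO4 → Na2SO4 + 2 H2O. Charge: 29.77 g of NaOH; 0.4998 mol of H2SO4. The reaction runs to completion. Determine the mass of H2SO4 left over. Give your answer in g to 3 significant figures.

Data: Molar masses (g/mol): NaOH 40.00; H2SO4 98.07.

n(NaOH) = 29.77 / 40.00 = 0.7443 mol
n(H2SO4) = 0.4998 mol
n/ν → NaOH: 0.3722, H2SO4: 0.4998; NaOH is limiting.
H2SO4 consumed = (1/2) × 0.7443 = 0.3722 mol
H2SO4 remaining = 0.4998 − 0.3722 = 0.1276 mol
mass = 0.1276 × 98.07 = 12.51 g

12.5 g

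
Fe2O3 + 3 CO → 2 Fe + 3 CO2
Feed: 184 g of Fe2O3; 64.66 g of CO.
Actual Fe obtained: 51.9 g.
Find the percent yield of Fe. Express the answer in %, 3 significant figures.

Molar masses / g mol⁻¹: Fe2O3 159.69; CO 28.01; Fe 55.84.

60.4 %

n(Fe2O3) = 184.0 / 159.69 = 1.152 mol
n(CO) = 64.66 / 28.01 = 2.308 mol
n/ν for Fe2O3 = 1.152/1 = 1.152
n/ν for CO = 2.308/3 = 0.7693
Smallest n/ν is CO → limiting reagent.
theoretical n(Fe) = (2/3) × 2.308 = 1.539 mol → 85.94 g
% yield = 51.9 / 85.94 × 100 = 60.39 %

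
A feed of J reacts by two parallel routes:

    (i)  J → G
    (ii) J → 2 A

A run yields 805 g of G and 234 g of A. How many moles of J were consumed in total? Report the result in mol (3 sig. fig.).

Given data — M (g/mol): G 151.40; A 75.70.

6.86 mol

n(G) = 805 / 151.40 = 5.317 mol
n(A) = 234 / 75.70 = 3.091 mol
n(J) via (i) = (1/1)×5.317 = 5.317 mol
n(J) via (ii) = (1/2)×3.091 = 1.546 mol
total n(J) = 5.317 + 1.546 = 6.863 mol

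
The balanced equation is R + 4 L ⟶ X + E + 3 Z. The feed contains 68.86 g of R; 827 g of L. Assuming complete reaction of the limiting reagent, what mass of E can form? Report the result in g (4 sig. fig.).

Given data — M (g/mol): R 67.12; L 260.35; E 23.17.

18.40 g

n(R) = 68.86 / 67.12 = 1.026 mol
n(L) = 827.0 / 260.35 = 3.176 mol
n/ν → R: 1.026, L: 0.7940; L is limiting.
n(E) = (1/4) × 3.176 = 0.7940 mol
mass = 0.7940 × 23.17 = 18.40 g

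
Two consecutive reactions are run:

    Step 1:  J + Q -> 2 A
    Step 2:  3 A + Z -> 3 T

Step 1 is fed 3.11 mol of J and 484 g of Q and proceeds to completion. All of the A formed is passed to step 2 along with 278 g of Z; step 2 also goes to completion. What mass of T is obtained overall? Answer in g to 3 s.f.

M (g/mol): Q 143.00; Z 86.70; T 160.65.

Step 1:
n(J) = 3.110 mol
n(Q) = 484.0 / 143.00 = 3.385 mol
n/ν → J: 3.110, Q: 3.385; J is limiting.
n(A) produced = (2/1) × 3.110 = 6.220 mol
Step 2:
n(A) available = 6.220 mol
n(Z) = 278.0 / 86.70 = 3.206 mol
n/ν → A: 2.073, Z: 3.206; A is limiting.
n(T) = (3/3) × 6.220 = 6.220 mol
mass = 6.220 × 160.65 = 999.2 g

999 g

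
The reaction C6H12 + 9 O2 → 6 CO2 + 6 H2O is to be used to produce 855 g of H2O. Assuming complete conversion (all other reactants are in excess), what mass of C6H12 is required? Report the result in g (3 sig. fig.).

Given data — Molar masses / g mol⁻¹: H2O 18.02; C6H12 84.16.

666 g

n(H2O) = 855 / 18.02 = 47.45 mol
n(C6H12) = (1/6) × 47.45 = 7.908 mol
mass = 7.908 × 84.16 = 665.5 g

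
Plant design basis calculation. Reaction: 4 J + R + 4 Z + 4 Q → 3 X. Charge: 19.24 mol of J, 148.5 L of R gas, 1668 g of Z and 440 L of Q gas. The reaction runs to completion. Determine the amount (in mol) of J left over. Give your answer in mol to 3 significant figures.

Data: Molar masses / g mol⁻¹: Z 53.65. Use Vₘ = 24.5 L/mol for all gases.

1.28 mol

n(J) = 19.24 mol
n(R) = 148.5 / 24.5 = 6.061 mol
n(Z) = 1668 / 53.65 = 31.09 mol
n(Q) = 440.0 / 24.5 = 17.96 mol
n/ν for J = 19.24/4 = 4.810
n/ν for R = 6.061/1 = 6.061
n/ν for Z = 31.09/4 = 7.773
n/ν for Q = 17.96/4 = 4.490
Smallest n/ν is Q → limiting reagent.
J consumed = (4/4) × 17.96 = 17.96 mol
J remaining = 19.24 − 17.96 = 1.280 mol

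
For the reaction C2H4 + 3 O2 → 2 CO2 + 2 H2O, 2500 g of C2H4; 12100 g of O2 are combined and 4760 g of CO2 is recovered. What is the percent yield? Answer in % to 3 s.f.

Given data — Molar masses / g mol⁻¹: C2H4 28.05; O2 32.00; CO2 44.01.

60.7 %

n(C2H4) = 2500 / 28.05 = 89.13 mol
n(O2) = 12100 / 32.00 = 378.1 mol
n/ν → C2H4: 89.13, O2: 126.0; C2H4 is limiting.
theoretical n(CO2) = (2/1) × 89.13 = 178.3 mol → 7847 g
% yield = 4760 / 7847 × 100 = 60.66 %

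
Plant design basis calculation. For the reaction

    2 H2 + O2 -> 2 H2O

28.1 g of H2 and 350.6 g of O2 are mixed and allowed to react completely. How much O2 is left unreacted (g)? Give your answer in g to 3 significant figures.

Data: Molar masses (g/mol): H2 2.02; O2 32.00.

128 g

n(H2) = 28.10 / 2.02 = 13.91 mol
n(O2) = 350.6 / 32.00 = 10.96 mol
n/ν → H2: 6.955, O2: 10.96; H2 is limiting.
O2 consumed = (1/2) × 13.91 = 6.955 mol
O2 remaining = 10.96 − 6.955 = 4.005 mol
mass = 4.005 × 32.00 = 128.2 g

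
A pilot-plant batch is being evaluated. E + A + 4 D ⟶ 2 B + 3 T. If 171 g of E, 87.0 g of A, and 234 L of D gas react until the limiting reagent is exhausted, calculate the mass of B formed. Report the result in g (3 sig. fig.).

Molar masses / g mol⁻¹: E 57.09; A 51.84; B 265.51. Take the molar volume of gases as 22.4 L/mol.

n(E) = 171.0 / 57.09 = 2.995 mol
n(A) = 87.00 / 51.84 = 1.678 mol
n(D) = 234.0 / 22.4 = 10.45 mol
n/ν for E = 2.995/1 = 2.995
n/ν for A = 1.678/1 = 1.678
n/ν for D = 10.45/4 = 2.613
Smallest n/ν is A → limiting reagent.
n(B) = (2/1) × 1.678 = 3.356 mol
mass = 3.356 × 265.51 = 891.1 g

891 g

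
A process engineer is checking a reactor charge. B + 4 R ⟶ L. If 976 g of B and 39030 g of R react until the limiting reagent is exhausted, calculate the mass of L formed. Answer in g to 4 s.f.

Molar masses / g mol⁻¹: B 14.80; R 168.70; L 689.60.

39890 g

n(B) = 976.0 / 14.80 = 65.95 mol
n(R) = 39030 / 168.70 = 231.4 mol
n/ν for B = 65.95/1 = 65.95
n/ν for R = 231.4/4 = 57.85
Smallest n/ν is R → limiting reagent.
n(L) = (1/4) × 231.4 = 57.85 mol
mass = 57.85 × 689.60 = 39890 g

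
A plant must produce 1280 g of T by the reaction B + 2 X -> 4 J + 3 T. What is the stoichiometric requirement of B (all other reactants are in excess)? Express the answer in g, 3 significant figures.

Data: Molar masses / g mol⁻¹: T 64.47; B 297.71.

n(T) = 1280 / 64.47 = 19.85 mol
n(B) = (1/3) × 19.85 = 6.617 mol
mass = 6.617 × 297.71 = 1970 g

1970 g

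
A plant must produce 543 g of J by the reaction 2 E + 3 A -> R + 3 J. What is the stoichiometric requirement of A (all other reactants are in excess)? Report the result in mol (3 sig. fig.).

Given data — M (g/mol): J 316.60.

n(J) = 543 / 316.60 = 1.715 mol
n(A) = (3/3) × 1.715 = 1.715 mol

1.72 mol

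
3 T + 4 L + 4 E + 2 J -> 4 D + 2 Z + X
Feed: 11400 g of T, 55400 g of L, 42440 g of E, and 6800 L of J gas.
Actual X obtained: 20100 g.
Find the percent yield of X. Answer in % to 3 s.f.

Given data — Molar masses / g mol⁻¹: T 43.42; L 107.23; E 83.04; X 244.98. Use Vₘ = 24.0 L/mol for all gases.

93.8 %

n(T) = 11400 / 43.42 = 262.6 mol
n(L) = 55400 / 107.23 = 516.6 mol
n(E) = 42440 / 83.04 = 511.1 mol
n(J) = 6800 / 24.0 = 283.3 mol
n/ν for T = 262.6/3 = 87.53
n/ν for L = 516.6/4 = 129.2
n/ν for E = 511.1/4 = 127.8
n/ν for J = 283.3/2 = 141.7
Smallest n/ν is T → limiting reagent.
theoretical n(X) = (1/3) × 262.6 = 87.53 mol → 21440 g
% yield = 20100 / 21440 × 100 = 93.75 %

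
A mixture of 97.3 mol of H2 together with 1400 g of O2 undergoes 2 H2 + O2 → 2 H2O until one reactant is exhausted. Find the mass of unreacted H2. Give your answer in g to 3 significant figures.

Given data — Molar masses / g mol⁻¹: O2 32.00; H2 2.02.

19.8 g

n(H2) = 97.30 mol
n(O2) = 1400 / 32.00 = 43.75 mol
n/ν → H2: 48.65, O2: 43.75; O2 is limiting.
H2 consumed = (2/1) × 43.75 = 87.50 mol
H2 remaining = 97.30 − 87.50 = 9.800 mol
mass = 9.800 × 2.02 = 19.80 g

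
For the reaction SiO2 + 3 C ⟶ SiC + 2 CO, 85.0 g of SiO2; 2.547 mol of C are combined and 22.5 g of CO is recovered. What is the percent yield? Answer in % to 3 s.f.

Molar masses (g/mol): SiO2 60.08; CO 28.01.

n(SiO2) = 85.00 / 60.08 = 1.415 mol
n(C) = 2.547 mol
n/ν for SiO2 = 1.415/1 = 1.415
n/ν for C = 2.547/3 = 0.8490
Smallest n/ν is C → limiting reagent.
theoretical n(CO) = (2/3) × 2.547 = 1.698 mol → 47.56 g
% yield = 22.5 / 47.56 × 100 = 47.31 %

47.3 %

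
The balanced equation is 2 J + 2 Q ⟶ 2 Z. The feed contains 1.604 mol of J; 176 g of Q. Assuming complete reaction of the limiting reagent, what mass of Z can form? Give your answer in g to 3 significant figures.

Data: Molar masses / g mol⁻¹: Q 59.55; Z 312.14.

n(J) = 1.604 mol
n(Q) = 176.0 / 59.55 = 2.955 mol
n/ν → J: 0.8020, Q: 1.478; J is limiting.
n(Z) = (2/2) × 1.604 = 1.604 mol
mass = 1.604 × 312.14 = 500.7 g

501 g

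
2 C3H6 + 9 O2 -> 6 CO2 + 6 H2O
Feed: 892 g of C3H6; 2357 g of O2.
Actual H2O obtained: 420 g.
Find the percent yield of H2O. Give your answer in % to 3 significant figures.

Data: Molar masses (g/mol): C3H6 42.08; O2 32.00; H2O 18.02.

47.5 %

n(C3H6) = 892.0 / 42.08 = 21.20 mol
n(O2) = 2357 / 32.00 = 73.66 mol
n/ν for C3H6 = 21.20/2 = 10.60
n/ν for O2 = 73.66/9 = 8.184
Smallest n/ν is O2 → limiting reagent.
theoretical n(H2O) = (6/9) × 73.66 = 49.11 mol → 885.0 g
% yield = 420 / 885.0 × 100 = 47.46 %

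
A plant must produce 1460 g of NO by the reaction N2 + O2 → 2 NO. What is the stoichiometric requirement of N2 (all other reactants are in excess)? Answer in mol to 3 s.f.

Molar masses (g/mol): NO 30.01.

n(NO) = 1460 / 30.01 = 48.65 mol
n(N2) = (1/2) × 48.65 = 24.33 mol

24.3 mol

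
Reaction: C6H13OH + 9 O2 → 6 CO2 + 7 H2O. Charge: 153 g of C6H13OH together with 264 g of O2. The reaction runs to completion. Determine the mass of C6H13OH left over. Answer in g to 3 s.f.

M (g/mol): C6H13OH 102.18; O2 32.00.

59.3 g

n(C6H13OH) = 153.0 / 102.18 = 1.497 mol
n(O2) = 264.0 / 32.00 = 8.250 mol
n/ν → C6H13OH: 1.497, O2: 0.9167; O2 is limiting.
C6H13OH consumed = (1/9) × 8.250 = 0.9167 mol
C6H13OH remaining = 1.497 − 0.9167 = 0.5803 mol
mass = 0.5803 × 102.18 = 59.30 g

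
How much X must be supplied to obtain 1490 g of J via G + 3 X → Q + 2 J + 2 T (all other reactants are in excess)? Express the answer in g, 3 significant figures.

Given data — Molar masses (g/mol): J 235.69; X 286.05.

n(J) = 1490 / 235.69 = 6.322 mol
n(X) = (3/2) × 6.322 = 9.483 mol
mass = 9.483 × 286.05 = 2713 g

2710 g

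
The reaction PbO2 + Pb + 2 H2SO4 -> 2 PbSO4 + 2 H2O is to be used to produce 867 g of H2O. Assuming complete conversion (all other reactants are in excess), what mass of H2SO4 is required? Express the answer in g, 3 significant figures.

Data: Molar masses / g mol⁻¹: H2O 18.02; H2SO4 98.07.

n(H2O) = 867 / 18.02 = 48.11 mol
n(H2SO4) = (2/2) × 48.11 = 48.11 mol
mass = 48.11 × 98.07 = 4718 g

4720 g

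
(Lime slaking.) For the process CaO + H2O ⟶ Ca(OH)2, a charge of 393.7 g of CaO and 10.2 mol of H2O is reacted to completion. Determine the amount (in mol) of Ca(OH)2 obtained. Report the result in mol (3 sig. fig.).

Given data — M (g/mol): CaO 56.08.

7.02 mol

n(CaO) = 393.7 / 56.08 = 7.020 mol
n(H2O) = 10.20 mol
n/ν for CaO = 7.020/1 = 7.020
n/ν for H2O = 10.20/1 = 10.20
Smallest n/ν is CaO → limiting reagent.
n(Ca(OH)2) = (1/1) × 7.020 = 7.020 mol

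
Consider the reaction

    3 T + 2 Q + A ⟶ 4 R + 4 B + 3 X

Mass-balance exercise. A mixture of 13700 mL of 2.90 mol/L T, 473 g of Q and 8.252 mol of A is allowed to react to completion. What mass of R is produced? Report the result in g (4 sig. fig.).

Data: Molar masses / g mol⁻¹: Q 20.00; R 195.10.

n(T) = 2.90 × 13700/1000 = 39.73 mol
n(Q) = 473.0 / 20.00 = 23.65 mol
n(A) = 8.252 mol
n/ν → T: 13.24, Q: 11.83, A: 8.252; A is limiting.
n(R) = (4/1) × 8.252 = 33.01 mol
mass = 33.01 × 195.10 = 6440 g

6440 g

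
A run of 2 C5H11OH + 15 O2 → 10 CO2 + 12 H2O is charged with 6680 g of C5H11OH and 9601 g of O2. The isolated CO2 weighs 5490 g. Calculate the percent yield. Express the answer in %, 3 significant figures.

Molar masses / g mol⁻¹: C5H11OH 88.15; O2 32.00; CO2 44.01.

n(C5H11OH) = 6680 / 88.15 = 75.78 mol
n(O2) = 9601 / 32.00 = 300.0 mol
n/ν for C5H11OH = 75.78/2 = 37.89
n/ν for O2 = 300.0/15 = 20.00
Smallest n/ν is O2 → limiting reagent.
theoretical n(CO2) = (10/15) × 300.0 = 200.0 mol → 8802 g
% yield = 5490 / 8802 × 100 = 62.37 %

62.4 %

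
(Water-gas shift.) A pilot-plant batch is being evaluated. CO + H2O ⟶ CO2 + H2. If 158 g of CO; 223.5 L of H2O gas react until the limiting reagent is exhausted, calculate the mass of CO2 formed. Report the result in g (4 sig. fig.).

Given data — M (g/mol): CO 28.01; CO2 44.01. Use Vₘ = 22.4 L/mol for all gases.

248.3 g

n(CO) = 158.0 / 28.01 = 5.641 mol
n(H2O) = 223.5 / 22.4 = 9.978 mol
n/ν for CO = 5.641/1 = 5.641
n/ν for H2O = 9.978/1 = 9.978
Smallest n/ν is CO → limiting reagent.
n(CO2) = (1/1) × 5.641 = 5.641 mol
mass = 5.641 × 44.01 = 248.3 g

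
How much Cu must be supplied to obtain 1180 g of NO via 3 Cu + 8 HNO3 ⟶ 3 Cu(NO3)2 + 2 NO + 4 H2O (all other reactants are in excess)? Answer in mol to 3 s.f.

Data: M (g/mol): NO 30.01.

n(NO) = 1180 / 30.01 = 39.32 mol
n(Cu) = (3/2) × 39.32 = 58.98 mol

59.0 mol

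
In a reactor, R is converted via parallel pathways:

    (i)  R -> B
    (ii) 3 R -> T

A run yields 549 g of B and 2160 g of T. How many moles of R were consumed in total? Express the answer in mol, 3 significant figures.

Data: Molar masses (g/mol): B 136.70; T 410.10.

19.8 mol

n(B) = 549 / 136.70 = 4.016 mol
n(T) = 2160 / 410.10 = 5.267 mol
n(R) via (i) = (1/1)×4.016 = 4.016 mol
n(R) via (ii) = (3/1)×5.267 = 15.80 mol
total n(R) = 4.016 + 15.80 = 19.82 mol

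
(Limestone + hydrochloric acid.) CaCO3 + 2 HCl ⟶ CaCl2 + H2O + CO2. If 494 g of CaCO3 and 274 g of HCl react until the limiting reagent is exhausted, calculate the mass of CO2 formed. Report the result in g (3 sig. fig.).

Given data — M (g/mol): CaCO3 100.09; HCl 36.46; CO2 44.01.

165 g

n(CaCO3) = 494.0 / 100.09 = 4.936 mol
n(HCl) = 274.0 / 36.46 = 7.515 mol
n/ν → CaCO3: 4.936, HCl: 3.758; HCl is limiting.
n(CO2) = (1/2) × 7.515 = 3.758 mol
mass = 3.758 × 44.01 = 165.4 g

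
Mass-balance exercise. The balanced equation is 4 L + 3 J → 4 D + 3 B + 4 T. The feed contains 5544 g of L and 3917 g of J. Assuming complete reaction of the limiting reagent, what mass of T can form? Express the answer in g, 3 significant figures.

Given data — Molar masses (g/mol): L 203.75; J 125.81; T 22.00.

599 g

n(L) = 5544 / 203.75 = 27.21 mol
n(J) = 3917 / 125.81 = 31.13 mol
n/ν for L = 27.21/4 = 6.803
n/ν for J = 31.13/3 = 10.38
Smallest n/ν is L → limiting reagent.
n(T) = (4/4) × 27.21 = 27.21 mol
mass = 27.21 × 22.00 = 598.6 g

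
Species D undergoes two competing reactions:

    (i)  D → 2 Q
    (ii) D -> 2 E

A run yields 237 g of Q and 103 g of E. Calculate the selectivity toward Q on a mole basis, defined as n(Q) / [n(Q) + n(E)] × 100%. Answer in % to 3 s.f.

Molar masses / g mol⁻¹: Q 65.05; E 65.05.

69.7 %

n(Q) = 237 / 65.05 = 3.643 mol
n(E) = 103 / 65.05 = 1.583 mol
selectivity = 3.643/(3.643+1.583) × 100 = 69.71 %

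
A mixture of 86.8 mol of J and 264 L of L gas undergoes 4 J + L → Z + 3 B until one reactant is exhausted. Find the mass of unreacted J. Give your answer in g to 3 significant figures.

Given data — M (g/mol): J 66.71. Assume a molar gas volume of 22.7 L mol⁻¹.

n(J) = 86.80 mol
n(L) = 264.0 / 22.7 = 11.63 mol
n/ν for J = 86.80/4 = 21.70
n/ν for L = 11.63/1 = 11.63
Smallest n/ν is L → limiting reagent.
J consumed = (4/1) × 11.63 = 46.52 mol
J remaining = 86.80 − 46.52 = 40.28 mol
mass = 40.28 × 66.71 = 2687 g

2690 g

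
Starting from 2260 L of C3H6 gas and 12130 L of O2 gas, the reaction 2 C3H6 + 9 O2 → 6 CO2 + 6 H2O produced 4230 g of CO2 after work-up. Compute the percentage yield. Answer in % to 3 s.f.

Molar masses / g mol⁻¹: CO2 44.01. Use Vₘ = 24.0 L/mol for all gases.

n(C3H6) = 2260 / 24.0 = 94.17 mol
n(O2) = 12130 / 24.0 = 505.4 mol
n/ν for C3H6 = 94.17/2 = 47.09
n/ν for O2 = 505.4/9 = 56.16
Smallest n/ν is C3H6 → limiting reagent.
theoretical n(CO2) = (6/2) × 94.17 = 282.5 mol → 12430 g
% yield = 4230 / 12430 × 100 = 34.03 %

34.0 %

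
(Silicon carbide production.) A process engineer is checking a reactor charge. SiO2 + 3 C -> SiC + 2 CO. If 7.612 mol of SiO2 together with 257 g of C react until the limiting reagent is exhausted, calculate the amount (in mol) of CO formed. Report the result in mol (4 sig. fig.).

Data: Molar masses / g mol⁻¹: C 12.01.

n(SiO2) = 7.612 mol
n(C) = 257.0 / 12.01 = 21.40 mol
n/ν for SiO2 = 7.612/1 = 7.612
n/ν for C = 21.40/3 = 7.133
Smallest n/ν is C → limiting reagent.
n(CO) = (2/3) × 21.40 = 14.27 mol

14.27 mol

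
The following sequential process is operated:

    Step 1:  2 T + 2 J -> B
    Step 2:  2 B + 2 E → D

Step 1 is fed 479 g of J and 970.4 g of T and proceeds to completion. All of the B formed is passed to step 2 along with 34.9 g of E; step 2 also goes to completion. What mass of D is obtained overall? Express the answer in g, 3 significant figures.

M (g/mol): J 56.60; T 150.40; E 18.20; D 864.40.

829 g

Step 1:
n(J) = 479.0 / 56.60 = 8.463 mol
n(T) = 970.4 / 150.40 = 6.452 mol
n/ν for J = 8.463/2 = 4.232
n/ν for T = 6.452/2 = 3.226
Smallest n/ν is T → limiting reagent.
n(B) produced = (1/2) × 6.452 = 3.226 mol
Step 2:
n(B) available = 3.226 mol
n(E) = 34.90 / 18.20 = 1.918 mol
n/ν for B = 3.226/2 = 1.613
n/ν for E = 1.918/2 = 0.9590
Smallest n/ν is E → limiting reagent.
n(D) = (1/2) × 1.918 = 0.9590 mol
mass = 0.9590 × 864.40 = 829.0 g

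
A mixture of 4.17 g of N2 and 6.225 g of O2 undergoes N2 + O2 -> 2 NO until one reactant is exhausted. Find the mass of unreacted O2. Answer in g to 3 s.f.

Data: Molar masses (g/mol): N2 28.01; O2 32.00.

1.46 g

n(N2) = 4.170 / 28.01 = 0.1489 mol
n(O2) = 6.225 / 32.00 = 0.1945 mol
n/ν for N2 = 0.1489/1 = 0.1489
n/ν for O2 = 0.1945/1 = 0.1945
Smallest n/ν is N2 → limiting reagent.
O2 consumed = (1/1) × 0.1489 = 0.1489 mol
O2 remaining = 0.1945 − 0.1489 = 0.04560 mol
mass = 0.04560 × 32.00 = 1.459 g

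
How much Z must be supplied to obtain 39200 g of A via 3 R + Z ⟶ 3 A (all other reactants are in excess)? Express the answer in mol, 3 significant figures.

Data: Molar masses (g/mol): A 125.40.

n(A) = 39200 / 125.40 = 312.6 mol
n(Z) = (1/3) × 312.6 = 104.2 mol

104 mol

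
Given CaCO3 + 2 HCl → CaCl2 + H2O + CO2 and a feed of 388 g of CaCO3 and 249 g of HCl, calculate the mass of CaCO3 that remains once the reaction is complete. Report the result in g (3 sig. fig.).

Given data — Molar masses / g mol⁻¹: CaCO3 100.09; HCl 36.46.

46.2 g

n(CaCO3) = 388.0 / 100.09 = 3.877 mol
n(HCl) = 249.0 / 36.46 = 6.829 mol
n/ν for CaCO3 = 3.877/1 = 3.877
n/ν for HCl = 6.829/2 = 3.415
Smallest n/ν is HCl → limiting reagent.
CaCO3 consumed = (1/2) × 6.829 = 3.415 mol
CaCO3 remaining = 3.877 − 3.415 = 0.4620 mol
mass = 0.4620 × 100.09 = 46.24 g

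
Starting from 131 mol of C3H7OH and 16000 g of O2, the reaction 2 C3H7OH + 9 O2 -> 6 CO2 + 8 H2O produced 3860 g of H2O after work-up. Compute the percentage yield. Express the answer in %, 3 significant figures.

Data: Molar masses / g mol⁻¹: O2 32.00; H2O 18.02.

48.2 %

n(C3H7OH) = 131.0 mol
n(O2) = 16000 / 32.00 = 500.0 mol
n/ν for C3H7OH = 131.0/2 = 65.50
n/ν for O2 = 500.0/9 = 55.56
Smallest n/ν is O2 → limiting reagent.
theoretical n(H2O) = (8/9) × 500.0 = 444.4 mol → 8008 g
% yield = 3860 / 8008 × 100 = 48.20 %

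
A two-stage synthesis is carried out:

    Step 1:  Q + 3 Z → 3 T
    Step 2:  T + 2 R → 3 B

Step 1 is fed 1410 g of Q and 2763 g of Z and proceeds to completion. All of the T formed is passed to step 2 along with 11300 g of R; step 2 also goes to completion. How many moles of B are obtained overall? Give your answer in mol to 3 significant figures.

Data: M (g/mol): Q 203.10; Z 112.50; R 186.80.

Step 1:
n(Q) = 1410 / 203.10 = 6.942 mol
n(Z) = 2763 / 112.50 = 24.56 mol
n/ν → Q: 6.942, Z: 8.187; Q is limiting.
n(T) produced = (3/1) × 6.942 = 20.83 mol
Step 2:
n(T) available = 20.83 mol
n(R) = 11300 / 186.80 = 60.49 mol
n/ν → T: 20.83, R: 30.25; T is limiting.
n(B) = (3/1) × 20.83 = 62.49 mol

62.5 mol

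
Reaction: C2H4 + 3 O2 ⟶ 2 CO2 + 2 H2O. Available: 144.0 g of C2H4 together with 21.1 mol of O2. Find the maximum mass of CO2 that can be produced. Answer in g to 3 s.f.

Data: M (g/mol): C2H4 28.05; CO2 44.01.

n(C2H4) = 144.0 / 28.05 = 5.134 mol
n(O2) = 21.10 mol
n/ν for C2H4 = 5.134/1 = 5.134
n/ν for O2 = 21.10/3 = 7.033
Smallest n/ν is C2H4 → limiting reagent.
n(CO2) = (2/1) × 5.134 = 10.27 mol
mass = 10.27 × 44.01 = 452.0 g

452 g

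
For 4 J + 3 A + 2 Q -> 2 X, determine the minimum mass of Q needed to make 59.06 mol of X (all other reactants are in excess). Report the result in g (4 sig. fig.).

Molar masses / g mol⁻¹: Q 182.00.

10750 g

n(X) = 59.06 mol
n(Q) = (2/2) × 59.06 = 59.06 mol
mass = 59.06 × 182.00 = 10750 g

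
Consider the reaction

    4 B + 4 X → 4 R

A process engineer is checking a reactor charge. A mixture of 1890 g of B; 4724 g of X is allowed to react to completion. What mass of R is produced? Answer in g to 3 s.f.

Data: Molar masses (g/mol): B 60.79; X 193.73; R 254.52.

6210 g

n(B) = 1890 / 60.79 = 31.09 mol
n(X) = 4724 / 193.73 = 24.38 mol
n/ν for B = 31.09/4 = 7.773
n/ν for X = 24.38/4 = 6.095
Smallest n/ν is X → limiting reagent.
n(R) = (4/4) × 24.38 = 24.38 mol
mass = 24.38 × 254.52 = 6205 g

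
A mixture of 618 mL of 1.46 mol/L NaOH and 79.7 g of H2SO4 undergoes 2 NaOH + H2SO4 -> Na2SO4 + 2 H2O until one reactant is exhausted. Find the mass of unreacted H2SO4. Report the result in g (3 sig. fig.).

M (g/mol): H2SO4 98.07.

n(NaOH) = 1.46 × 618.0/1000 = 0.9023 mol
n(H2SO4) = 79.70 / 98.07 = 0.8127 mol
n/ν for NaOH = 0.9023/2 = 0.4512
n/ν for H2SO4 = 0.8127/1 = 0.8127
Smallest n/ν is NaOH → limiting reagent.
H2SO4 consumed = (1/2) × 0.9023 = 0.4512 mol
H2SO4 remaining = 0.8127 − 0.4512 = 0.3615 mol
mass = 0.3615 × 98.07 = 35.45 g

35.5 g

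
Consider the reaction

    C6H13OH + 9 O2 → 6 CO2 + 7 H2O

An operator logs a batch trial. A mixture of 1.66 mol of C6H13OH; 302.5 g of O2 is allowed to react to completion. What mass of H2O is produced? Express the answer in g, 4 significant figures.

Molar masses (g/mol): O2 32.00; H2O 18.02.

n(C6H13OH) = 1.660 mol
n(O2) = 302.5 / 32.00 = 9.453 mol
n/ν for C6H13OH = 1.660/1 = 1.660
n/ν for O2 = 9.453/9 = 1.050
Smallest n/ν is O2 → limiting reagent.
n(H2O) = (7/9) × 9.453 = 7.352 mol
mass = 7.352 × 18.02 = 132.5 g

132.5 g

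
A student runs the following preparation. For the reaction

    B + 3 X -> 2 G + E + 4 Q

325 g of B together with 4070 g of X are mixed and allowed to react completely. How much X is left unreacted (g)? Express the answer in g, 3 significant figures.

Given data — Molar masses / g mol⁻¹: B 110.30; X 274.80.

1640 g

n(B) = 325.0 / 110.30 = 2.947 mol
n(X) = 4070 / 274.80 = 14.81 mol
n/ν → B: 2.947, X: 4.937; B is limiting.
X consumed = (3/1) × 2.947 = 8.841 mol
X remaining = 14.81 − 8.841 = 5.969 mol
mass = 5.969 × 274.80 = 1640 g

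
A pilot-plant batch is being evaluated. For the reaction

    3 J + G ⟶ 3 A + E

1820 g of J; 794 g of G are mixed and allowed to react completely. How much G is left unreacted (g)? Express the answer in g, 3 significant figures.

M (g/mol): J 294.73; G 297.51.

n(J) = 1820 / 294.73 = 6.175 mol
n(G) = 794.0 / 297.51 = 2.669 mol
n/ν for J = 6.175/3 = 2.058
n/ν for G = 2.669/1 = 2.669
Smallest n/ν is J → limiting reagent.
G consumed = (1/3) × 6.175 = 2.058 mol
G remaining = 2.669 − 2.058 = 0.6110 mol
mass = 0.6110 × 297.51 = 181.8 g

182 g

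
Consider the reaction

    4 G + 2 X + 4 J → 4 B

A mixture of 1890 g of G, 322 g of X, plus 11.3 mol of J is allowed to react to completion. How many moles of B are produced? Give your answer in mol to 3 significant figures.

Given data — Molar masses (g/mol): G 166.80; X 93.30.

6.90 mol

n(G) = 1890 / 166.80 = 11.33 mol
n(X) = 322.0 / 93.30 = 3.451 mol
n(J) = 11.30 mol
n/ν for G = 11.33/4 = 2.833
n/ν for X = 3.451/2 = 1.726
n/ν for J = 11.30/4 = 2.825
Smallest n/ν is X → limiting reagent.
n(B) = (4/2) × 3.451 = 6.902 mol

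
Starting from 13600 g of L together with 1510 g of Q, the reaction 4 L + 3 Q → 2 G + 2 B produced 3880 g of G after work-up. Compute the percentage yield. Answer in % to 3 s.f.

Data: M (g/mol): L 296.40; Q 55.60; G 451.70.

n(L) = 13600 / 296.40 = 45.88 mol
n(Q) = 1510 / 55.60 = 27.16 mol
n/ν → L: 11.47, Q: 9.053; Q is limiting.
theoretical n(G) = (2/3) × 27.16 = 18.11 mol → 8180 g
% yield = 3880 / 8180 × 100 = 47.43 %

47.4 %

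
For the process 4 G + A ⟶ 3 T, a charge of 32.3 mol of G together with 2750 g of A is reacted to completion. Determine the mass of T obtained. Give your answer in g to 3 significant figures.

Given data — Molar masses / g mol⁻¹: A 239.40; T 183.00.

n(G) = 32.30 mol
n(A) = 2750 / 239.40 = 11.49 mol
n/ν for G = 32.30/4 = 8.075
n/ν for A = 11.49/1 = 11.49
Smallest n/ν is G → limiting reagent.
n(T) = (3/4) × 32.30 = 24.23 mol
mass = 24.23 × 183.00 = 4434 g

4430 g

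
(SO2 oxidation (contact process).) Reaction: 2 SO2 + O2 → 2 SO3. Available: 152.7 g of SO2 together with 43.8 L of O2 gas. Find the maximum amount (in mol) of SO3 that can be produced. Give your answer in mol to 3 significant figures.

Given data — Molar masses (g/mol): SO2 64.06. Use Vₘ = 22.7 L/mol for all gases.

2.38 mol

n(SO2) = 152.7 / 64.06 = 2.384 mol
n(O2) = 43.80 / 22.7 = 1.930 mol
n/ν for SO2 = 2.384/2 = 1.192
n/ν for O2 = 1.930/1 = 1.930
Smallest n/ν is SO2 → limiting reagent.
n(SO3) = (2/2) × 2.384 = 2.384 mol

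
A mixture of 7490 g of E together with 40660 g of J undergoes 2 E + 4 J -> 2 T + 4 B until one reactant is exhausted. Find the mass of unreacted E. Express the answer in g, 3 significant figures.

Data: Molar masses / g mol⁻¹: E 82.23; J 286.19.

n(E) = 7490 / 82.23 = 91.09 mol
n(J) = 40660 / 286.19 = 142.1 mol
n/ν → E: 45.55, J: 35.53; J is limiting.
E consumed = (2/4) × 142.1 = 71.05 mol
E remaining = 91.09 − 71.05 = 20.04 mol
mass = 20.04 × 82.23 = 1648 g

1650 g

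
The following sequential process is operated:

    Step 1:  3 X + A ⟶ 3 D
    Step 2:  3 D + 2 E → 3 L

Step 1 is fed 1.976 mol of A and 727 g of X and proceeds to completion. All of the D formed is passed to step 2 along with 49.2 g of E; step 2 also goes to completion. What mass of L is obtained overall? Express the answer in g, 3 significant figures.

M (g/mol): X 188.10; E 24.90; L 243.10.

721 g

Step 1:
n(A) = 1.976 mol
n(X) = 727.0 / 188.10 = 3.865 mol
n/ν → A: 1.976, X: 1.288; X is limiting.
n(D) produced = (3/3) × 3.865 = 3.865 mol
Step 2:
n(D) available = 3.865 mol
n(E) = 49.20 / 24.90 = 1.976 mol
n/ν → D: 1.288, E: 0.9880; E is limiting.
n(L) = (3/2) × 1.976 = 2.964 mol
mass = 2.964 × 243.10 = 720.5 g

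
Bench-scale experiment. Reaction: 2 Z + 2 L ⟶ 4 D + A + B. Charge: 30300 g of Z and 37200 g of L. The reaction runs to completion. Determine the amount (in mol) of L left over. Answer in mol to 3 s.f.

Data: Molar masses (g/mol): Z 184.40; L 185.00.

36.8 mol

n(Z) = 30300 / 184.40 = 164.3 mol
n(L) = 37200 / 185.00 = 201.1 mol
n/ν for Z = 164.3/2 = 82.15
n/ν for L = 201.1/2 = 100.6
Smallest n/ν is Z → limiting reagent.
L consumed = (2/2) × 164.3 = 164.3 mol
L remaining = 201.1 − 164.3 = 36.80 mol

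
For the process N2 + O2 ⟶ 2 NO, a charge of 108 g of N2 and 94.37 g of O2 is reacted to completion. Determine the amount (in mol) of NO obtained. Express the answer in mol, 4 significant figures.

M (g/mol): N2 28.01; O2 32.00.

5.898 mol

n(N2) = 108.0 / 28.01 = 3.856 mol
n(O2) = 94.37 / 32.00 = 2.949 mol
n/ν → N2: 3.856, O2: 2.949; O2 is limiting.
n(NO) = (2/1) × 2.949 = 5.898 mol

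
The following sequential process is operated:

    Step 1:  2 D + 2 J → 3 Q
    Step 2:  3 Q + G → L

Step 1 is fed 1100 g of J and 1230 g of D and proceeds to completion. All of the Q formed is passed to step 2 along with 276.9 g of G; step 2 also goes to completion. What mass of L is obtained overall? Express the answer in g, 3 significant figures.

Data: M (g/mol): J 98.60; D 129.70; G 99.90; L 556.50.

1540 g

Step 1:
n(J) = 1100 / 98.60 = 11.16 mol
n(D) = 1230 / 129.70 = 9.483 mol
n/ν for J = 11.16/2 = 5.580
n/ν for D = 9.483/2 = 4.742
Smallest n/ν is D → limiting reagent.
n(Q) produced = (3/2) × 9.483 = 14.22 mol
Step 2:
n(Q) available = 14.22 mol
n(G) = 276.9 / 99.90 = 2.772 mol
n/ν for Q = 14.22/3 = 4.740
n/ν for G = 2.772/1 = 2.772
Smallest n/ν is G → limiting reagent.
n(L) = (1/1) × 2.772 = 2.772 mol
mass = 2.772 × 556.50 = 1543 g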